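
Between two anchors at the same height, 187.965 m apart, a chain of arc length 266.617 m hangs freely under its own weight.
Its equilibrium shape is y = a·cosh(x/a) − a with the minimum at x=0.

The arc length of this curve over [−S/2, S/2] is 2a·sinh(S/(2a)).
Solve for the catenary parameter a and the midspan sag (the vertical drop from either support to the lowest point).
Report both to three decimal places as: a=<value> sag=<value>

a=62.728 sag=84.602

seed: a₀ = √(S³/(24(L−S))) = √(187.965³/(24·78.652)) = 59.313695
iter 1: u=1.584499  f(a)=+1.048e+01  f'(a)=-3.380e+00  a ← 59.313695 − (+1.048e+01/-3.380e+00) = 62.415216
iter 2: u=1.505763  f(a)=+8.785e-01  f'(a)=-2.836e+00  a ← 62.415216 − (+8.785e-01/-2.836e+00) = 62.725022
iter 3: u=1.498325  f(a)=+7.414e-03  f'(a)=-2.788e+00  a ← 62.725022 − (+7.414e-03/-2.788e+00) = 62.727681
iter 4: u=1.498262  f(a)=+5.379e-07  f'(a)=-2.788e+00  a ← 62.727681 − (+5.379e-07/-2.788e+00) = 62.727682
iter 5: u=1.498262  f(a)=-5.684e-14  f'(a)=-2.788e+00  a ← 62.727682 − (-5.684e-14/-2.788e+00) = 62.727682
converged: |Δa| < 1e-12 after 5 iterations
sag = a·(cosh(S/(2a)) − 1) = 62.727682·(cosh(1.498262) − 1) = 84.601603
T_max/T_min = cosh(S/(2a)) = 2.348712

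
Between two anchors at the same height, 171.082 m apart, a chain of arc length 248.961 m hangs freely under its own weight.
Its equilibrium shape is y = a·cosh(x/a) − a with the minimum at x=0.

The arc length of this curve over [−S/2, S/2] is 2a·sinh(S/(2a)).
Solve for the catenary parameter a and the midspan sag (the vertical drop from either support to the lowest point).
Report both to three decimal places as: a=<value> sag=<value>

seed: a₀ = √(S³/(24(L−S))) = √(171.082³/(24·77.879)) = 51.759572
iter 1: u=1.652661  f(a)=+1.135e+01  f'(a)=-3.916e+00  a ← 51.759572 − (+1.135e+01/-3.916e+00) = 54.659311
iter 2: u=1.564985  f(a)=+1.024e+00  f'(a)=-3.238e+00  a ← 54.659311 − (+1.024e+00/-3.238e+00) = 54.975518
iter 3: u=1.555984  f(a)=+1.015e-02  f'(a)=-3.174e+00  a ← 54.975518 − (+1.015e-02/-3.174e+00) = 54.978716
iter 4: u=1.555893  f(a)=+1.020e-06  f'(a)=-3.174e+00  a ← 54.978716 − (+1.020e-06/-3.174e+00) = 54.978716
iter 5: u=1.555893  f(a)=-5.684e-14  f'(a)=-3.174e+00  a ← 54.978716 − (-5.684e-14/-3.174e+00) = 54.978716
converged: |Δa| < 1e-12 after 5 iterations
sag = a·(cosh(S/(2a)) − 1) = 54.978716·(cosh(1.555893) − 1) = 81.102341
T_max/T_min = cosh(S/(2a)) = 2.475159

a=54.979 sag=81.102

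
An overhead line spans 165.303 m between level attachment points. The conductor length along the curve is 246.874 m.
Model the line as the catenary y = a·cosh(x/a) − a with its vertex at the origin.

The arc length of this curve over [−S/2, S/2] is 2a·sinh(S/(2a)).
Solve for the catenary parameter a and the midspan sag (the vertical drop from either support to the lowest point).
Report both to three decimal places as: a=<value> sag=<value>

seed: a₀ = √(S³/(24(L−S))) = √(165.303³/(24·81.571)) = 48.033871
iter 1: u=1.720692  f(a)=+1.296e+01  f'(a)=-4.514e+00  a ← 48.033871 − (+1.296e+01/-4.514e+00) = 50.905361
iter 2: u=1.623631  f(a)=+1.253e+00  f'(a)=-3.680e+00  a ← 50.905361 − (+1.253e+00/-3.680e+00) = 51.245947
iter 3: u=1.612840  f(a)=+1.449e-02  f'(a)=-3.595e+00  a ← 51.245947 − (+1.449e-02/-3.595e+00) = 51.249976
iter 4: u=1.612713  f(a)=+1.985e-06  f'(a)=-3.594e+00  a ← 51.249976 − (+1.985e-06/-3.594e+00) = 51.249977
iter 5: u=1.612713  f(a)=+8.527e-14  f'(a)=-3.594e+00  a ← 51.249977 − (+8.527e-14/-3.594e+00) = 51.249977
converged: |Δa| < 1e-12 after 5 iterations
sag = a·(cosh(S/(2a)) − 1) = 51.249977·(cosh(1.612713) − 1) = 82.403505
T_max/T_min = cosh(S/(2a)) = 2.607874

a=51.250 sag=82.404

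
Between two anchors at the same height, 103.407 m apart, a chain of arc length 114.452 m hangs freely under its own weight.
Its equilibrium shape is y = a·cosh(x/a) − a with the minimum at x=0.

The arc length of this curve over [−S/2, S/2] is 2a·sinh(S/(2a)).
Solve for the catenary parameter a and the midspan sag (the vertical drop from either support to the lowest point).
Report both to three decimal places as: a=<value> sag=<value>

seed: a₀ = √(S³/(24(L−S))) = √(103.407³/(24·11.045)) = 64.585708
iter 1: u=0.800541  f(a)=+3.594e-01  f'(a)=-3.645e-01  a ← 64.585708 − (+3.594e-01/-3.645e-01) = 65.571752
iter 2: u=0.788503  f(a)=+8.395e-03  f'(a)=-3.476e-01  a ← 65.571752 − (+8.395e-03/-3.476e-01) = 65.595904
iter 3: u=0.788212  f(a)=+4.825e-06  f'(a)=-3.472e-01  a ← 65.595904 − (+4.825e-06/-3.472e-01) = 65.595918
iter 4: u=0.788212  f(a)=+1.606e-12  f'(a)=-3.472e-01  a ← 65.595918 − (+1.606e-12/-3.472e-01) = 65.595918
converged: |Δa| < 1e-12 after 4 iterations
sag = a·(cosh(S/(2a)) − 1) = 65.595918·(cosh(0.788212) − 1) = 21.453720
T_max/T_min = cosh(S/(2a)) = 1.327059

a=65.596 sag=21.454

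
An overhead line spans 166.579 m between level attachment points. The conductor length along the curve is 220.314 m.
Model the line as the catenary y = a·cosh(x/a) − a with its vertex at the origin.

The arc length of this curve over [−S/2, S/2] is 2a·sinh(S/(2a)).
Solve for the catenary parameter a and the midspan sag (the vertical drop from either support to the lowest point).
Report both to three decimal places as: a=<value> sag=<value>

a=62.573 sag=64.115

seed: a₀ = √(S³/(24(L−S))) = √(166.579³/(24·53.735)) = 59.868190
iter 1: u=1.391215  f(a)=+5.446e+00  f'(a)=-2.167e+00  a ← 59.868190 − (+5.446e+00/-2.167e+00) = 62.380981
iter 2: u=1.335175  f(a)=+3.617e-01  f'(a)=-1.888e+00  a ← 62.380981 − (+3.617e-01/-1.888e+00) = 62.572509
iter 3: u=1.331088  f(a)=+1.846e-03  f'(a)=-1.869e+00  a ← 62.572509 − (+1.846e-03/-1.869e+00) = 62.573497
iter 4: u=1.331067  f(a)=+4.861e-08  f'(a)=-1.869e+00  a ← 62.573497 − (+4.861e-08/-1.869e+00) = 62.573497
iter 5: u=1.331067  f(a)=-2.842e-14  f'(a)=-1.869e+00  a ← 62.573497 − (-2.842e-14/-1.869e+00) = 62.573497
converged: |Δa| < 1e-12 after 5 iterations
sag = a·(cosh(S/(2a)) − 1) = 62.573497·(cosh(1.331067) − 1) = 64.115126
T_max/T_min = cosh(S/(2a)) = 2.024637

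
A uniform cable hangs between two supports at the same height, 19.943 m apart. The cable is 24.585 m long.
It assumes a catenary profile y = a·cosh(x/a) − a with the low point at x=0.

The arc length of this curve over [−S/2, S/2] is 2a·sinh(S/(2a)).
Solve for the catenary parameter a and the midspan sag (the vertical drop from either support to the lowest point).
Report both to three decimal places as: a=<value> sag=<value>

a=8.718 sag=6.352

seed: a₀ = √(S³/(24(L−S))) = √(19.943³/(24·4.642)) = 8.437767
iter 1: u=1.181770  f(a)=+3.351e-01  f'(a)=-1.262e+00  a ← 8.437767 − (+3.351e-01/-1.262e+00) = 8.703365
iter 2: u=1.145706  f(a)=+1.647e-02  f'(a)=-1.141e+00  a ← 8.703365 − (+1.647e-02/-1.141e+00) = 8.717809
iter 3: u=1.143808  f(a)=+4.437e-05  f'(a)=-1.134e+00  a ← 8.717809 − (+4.437e-05/-1.134e+00) = 8.717849
iter 4: u=1.143803  f(a)=+3.237e-10  f'(a)=-1.134e+00  a ← 8.717849 − (+3.237e-10/-1.134e+00) = 8.717849
iter 5: u=1.143803  f(a)=-3.553e-15  f'(a)=-1.134e+00  a ← 8.717849 − (-3.553e-15/-1.134e+00) = 8.717849
converged: |Δa| < 1e-12 after 5 iterations
sag = a·(cosh(S/(2a)) − 1) = 8.717849·(cosh(1.143803) − 1) = 6.352203
T_max/T_min = cosh(S/(2a)) = 1.728643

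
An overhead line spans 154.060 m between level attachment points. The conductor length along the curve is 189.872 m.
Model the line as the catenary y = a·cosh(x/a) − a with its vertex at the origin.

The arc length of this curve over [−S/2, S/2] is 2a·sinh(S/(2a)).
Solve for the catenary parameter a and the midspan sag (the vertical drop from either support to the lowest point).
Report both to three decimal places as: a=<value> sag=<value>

a=67.387 sag=49.034

seed: a₀ = √(S³/(24(L−S))) = √(154.060³/(24·35.812)) = 65.225127
iter 1: u=1.180987  f(a)=+2.582e+00  f'(a)=-1.259e+00  a ← 65.225127 − (+2.582e+00/-1.259e+00) = 67.275785
iter 2: u=1.144988  f(a)=+1.268e-01  f'(a)=-1.138e+00  a ← 67.275785 − (+1.268e-01/-1.138e+00) = 67.387160
iter 3: u=1.143096  f(a)=+3.405e-04  f'(a)=-1.132e+00  a ← 67.387160 − (+3.405e-04/-1.132e+00) = 67.387460
iter 4: u=1.143091  f(a)=+2.471e-09  f'(a)=-1.132e+00  a ← 67.387460 − (+2.471e-09/-1.132e+00) = 67.387460
iter 5: u=1.143091  f(a)=+0.000e+00  f'(a)=-1.132e+00  a ← 67.387460 − (+0.000e+00/-1.132e+00) = 67.387460
converged: |Δa| < 1e-12 after 5 iterations
sag = a·(cosh(S/(2a)) − 1) = 67.387460·(cosh(1.143091) − 1) = 49.033817
T_max/T_min = cosh(S/(2a)) = 1.727640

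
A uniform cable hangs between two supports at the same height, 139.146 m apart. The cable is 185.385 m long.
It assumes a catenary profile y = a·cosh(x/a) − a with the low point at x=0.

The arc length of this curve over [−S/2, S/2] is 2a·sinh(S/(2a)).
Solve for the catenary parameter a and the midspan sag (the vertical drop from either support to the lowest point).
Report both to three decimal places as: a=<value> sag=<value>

seed: a₀ = √(S³/(24(L−S))) = √(139.146³/(24·46.239)) = 49.271553
iter 1: u=1.412032  f(a)=+4.835e+00  f'(a)=-2.279e+00  a ← 49.271553 − (+4.835e+00/-2.279e+00) = 51.393145
iter 2: u=1.353741  f(a)=+3.298e-01  f'(a)=-1.978e+00  a ← 51.393145 − (+3.298e-01/-1.978e+00) = 51.559917
iter 3: u=1.349362  f(a)=+1.783e-03  f'(a)=-1.956e+00  a ← 51.559917 − (+1.783e-03/-1.956e+00) = 51.560828
iter 4: u=1.349338  f(a)=+5.275e-08  f'(a)=-1.956e+00  a ← 51.560828 − (+5.275e-08/-1.956e+00) = 51.560828
iter 5: u=1.349338  f(a)=+0.000e+00  f'(a)=-1.956e+00  a ← 51.560828 − (+0.000e+00/-1.956e+00) = 51.560828
converged: |Δa| < 1e-12 after 5 iterations
sag = a·(cosh(S/(2a)) − 1) = 51.560828·(cosh(1.349338) − 1) = 54.507162
T_max/T_min = cosh(S/(2a)) = 2.057143

a=51.561 sag=54.507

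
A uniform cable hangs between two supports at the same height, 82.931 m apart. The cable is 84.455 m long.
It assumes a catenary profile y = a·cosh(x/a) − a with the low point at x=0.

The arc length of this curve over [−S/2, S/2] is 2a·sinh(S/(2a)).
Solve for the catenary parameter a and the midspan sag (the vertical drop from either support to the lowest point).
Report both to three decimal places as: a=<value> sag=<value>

a=125.218 sag=6.929

seed: a₀ = √(S³/(24(L−S))) = √(82.931³/(24·1.524)) = 124.875503
iter 1: u=0.332055  f(a)=+8.424e-03  f'(a)=-2.468e-02  a ← 124.875503 − (+8.424e-03/-2.468e-02) = 125.216849
iter 2: u=0.331150  f(a)=+3.467e-05  f'(a)=-2.448e-02  a ← 125.216849 − (+3.467e-05/-2.448e-02) = 125.218266
iter 3: u=0.331146  f(a)=+5.924e-10  f'(a)=-2.447e-02  a ← 125.218266 − (+5.924e-10/-2.447e-02) = 125.218266
iter 4: u=0.331146  f(a)=+1.421e-14  f'(a)=-2.447e-02  a ← 125.218266 − (+1.421e-14/-2.447e-02) = 125.218266
converged: |Δa| < 1e-12 after 4 iterations
sag = a·(cosh(S/(2a)) − 1) = 125.218266·(cosh(0.331146) − 1) = 6.928531
T_max/T_min = cosh(S/(2a)) = 1.055332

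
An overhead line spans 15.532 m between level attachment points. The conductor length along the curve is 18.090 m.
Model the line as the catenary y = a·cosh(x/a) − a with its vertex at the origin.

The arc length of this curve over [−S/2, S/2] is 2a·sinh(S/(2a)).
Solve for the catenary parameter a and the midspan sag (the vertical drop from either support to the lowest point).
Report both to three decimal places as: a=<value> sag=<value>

seed: a₀ = √(S³/(24(L−S))) = √(15.532³/(24·2.558)) = 7.812413
iter 1: u=0.994059  f(a)=+1.294e-01  f'(a)=-7.219e-01  a ← 7.812413 − (+1.294e-01/-7.219e-01) = 7.991664
iter 2: u=0.971763  f(a)=+4.587e-03  f'(a)=-6.715e-01  a ← 7.991664 − (+4.587e-03/-6.715e-01) = 7.998495
iter 3: u=0.970933  f(a)=+6.235e-06  f'(a)=-6.697e-01  a ← 7.998495 − (+6.235e-06/-6.697e-01) = 7.998504
iter 4: u=0.970932  f(a)=+1.155e-11  f'(a)=-6.697e-01  a ← 7.998504 − (+1.155e-11/-6.697e-01) = 7.998504
iter 5: u=0.970932  f(a)=+0.000e+00  f'(a)=-6.697e-01  a ← 7.998504 − (+0.000e+00/-6.697e-01) = 7.998504
converged: |Δa| < 1e-12 after 5 iterations
sag = a·(cosh(S/(2a)) − 1) = 7.998504·(cosh(0.970932) − 1) = 4.075770
T_max/T_min = cosh(S/(2a)) = 1.509567

a=7.999 sag=4.076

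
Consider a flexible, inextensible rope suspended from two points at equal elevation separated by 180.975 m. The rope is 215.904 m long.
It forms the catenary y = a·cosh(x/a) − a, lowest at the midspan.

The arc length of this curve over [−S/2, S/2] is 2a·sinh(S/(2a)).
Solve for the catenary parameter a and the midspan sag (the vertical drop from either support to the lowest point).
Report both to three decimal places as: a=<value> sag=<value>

seed: a₀ = √(S³/(24(L−S))) = √(180.975³/(24·34.929)) = 84.087062
iter 1: u=1.076117  f(a)=+2.079e+00  f'(a)=-9.311e-01  a ← 84.087062 − (+2.079e+00/-9.311e-01) = 86.320130
iter 2: u=1.048278  f(a)=+8.570e-02  f'(a)=-8.557e-01  a ← 86.320130 − (+8.570e-02/-8.557e-01) = 86.420278
iter 3: u=1.047063  f(a)=+1.595e-04  f'(a)=-8.525e-01  a ← 86.420278 − (+1.595e-04/-8.525e-01) = 86.420465
iter 4: u=1.047061  f(a)=+5.545e-10  f'(a)=-8.525e-01  a ← 86.420465 − (+5.545e-10/-8.525e-01) = 86.420465
iter 5: u=1.047061  f(a)=+5.684e-14  f'(a)=-8.525e-01  a ← 86.420465 − (+5.684e-14/-8.525e-01) = 86.420465
converged: |Δa| < 1e-12 after 5 iterations
sag = a·(cosh(S/(2a)) − 1) = 86.420465·(cosh(1.047061) − 1) = 51.862329
T_max/T_min = cosh(S/(2a)) = 1.600116

a=86.420 sag=51.862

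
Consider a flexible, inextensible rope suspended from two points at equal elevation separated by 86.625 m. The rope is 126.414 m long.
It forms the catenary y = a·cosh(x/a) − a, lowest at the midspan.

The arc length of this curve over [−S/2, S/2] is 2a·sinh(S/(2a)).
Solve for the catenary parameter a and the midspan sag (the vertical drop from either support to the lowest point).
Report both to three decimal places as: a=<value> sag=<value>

seed: a₀ = √(S³/(24(L−S))) = √(86.625³/(24·39.789)) = 26.090220
iter 1: u=1.660105  f(a)=+5.857e+00  f'(a)=-3.978e+00  a ← 26.090220 − (+5.857e+00/-3.978e+00) = 27.562571
iter 2: u=1.571425  f(a)=+5.323e-01  f'(a)=-3.285e+00  a ← 27.562571 − (+5.323e-01/-3.285e+00) = 27.724636
iter 3: u=1.562239  f(a)=+5.369e-03  f'(a)=-3.219e+00  a ← 27.724636 − (+5.369e-03/-3.219e+00) = 27.726304
iter 4: u=1.562145  f(a)=+5.584e-07  f'(a)=-3.218e+00  a ← 27.726304 − (+5.584e-07/-3.218e+00) = 27.726304
iter 5: u=1.562145  f(a)=+0.000e+00  f'(a)=-3.218e+00  a ← 27.726304 − (+0.000e+00/-3.218e+00) = 27.726304
converged: |Δa| < 1e-12 after 5 iterations
sag = a·(cosh(S/(2a)) − 1) = 27.726304·(cosh(1.562145) − 1) = 41.294510
T_max/T_min = cosh(S/(2a)) = 2.489362

a=27.726 sag=41.295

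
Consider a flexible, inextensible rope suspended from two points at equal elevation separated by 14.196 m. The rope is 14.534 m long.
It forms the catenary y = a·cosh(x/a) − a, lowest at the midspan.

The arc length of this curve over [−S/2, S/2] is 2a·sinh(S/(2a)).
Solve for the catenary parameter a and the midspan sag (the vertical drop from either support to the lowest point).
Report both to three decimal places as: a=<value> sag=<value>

a=18.846 sag=1.353

seed: a₀ = √(S³/(24(L−S))) = √(14.196³/(24·0.338)) = 18.779543
iter 1: u=0.377964  f(a)=+2.423e-03  f'(a)=-3.651e-02  a ← 18.779543 − (+2.423e-03/-3.651e-02) = 18.845889
iter 2: u=0.376634  f(a)=+1.290e-05  f'(a)=-3.613e-02  a ← 18.845889 − (+1.290e-05/-3.613e-02) = 18.846246
iter 3: u=0.376627  f(a)=+3.700e-10  f'(a)=-3.612e-02  a ← 18.846246 − (+3.700e-10/-3.612e-02) = 18.846246
iter 4: u=0.376627  f(a)=+0.000e+00  f'(a)=-3.612e-02  a ← 18.846246 − (+0.000e+00/-3.612e-02) = 18.846246
converged: |Δa| < 1e-12 after 4 iterations
sag = a·(cosh(S/(2a)) − 1) = 18.846246·(cosh(0.376627) − 1) = 1.352523
T_max/T_min = cosh(S/(2a)) = 1.071766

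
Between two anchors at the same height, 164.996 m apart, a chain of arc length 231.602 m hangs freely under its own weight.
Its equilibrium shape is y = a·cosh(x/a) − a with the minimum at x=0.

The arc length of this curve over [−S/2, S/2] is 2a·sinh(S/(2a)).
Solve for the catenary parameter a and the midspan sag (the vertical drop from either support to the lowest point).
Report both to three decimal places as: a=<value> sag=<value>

seed: a₀ = √(S³/(24(L−S))) = √(164.996³/(24·66.606)) = 53.008782
iter 1: u=1.556308  f(a)=+8.547e+00  f'(a)=-3.177e+00  a ← 53.008782 − (+8.547e+00/-3.177e+00) = 55.699397
iter 2: u=1.481129  f(a)=+6.939e-01  f'(a)=-2.680e+00  a ← 55.699397 − (+6.939e-01/-2.680e+00) = 55.958300
iter 3: u=1.474276  f(a)=+5.466e-03  f'(a)=-2.638e+00  a ← 55.958300 − (+5.466e-03/-2.638e+00) = 55.960372
iter 4: u=1.474222  f(a)=+3.450e-07  f'(a)=-2.638e+00  a ← 55.960372 − (+3.450e-07/-2.638e+00) = 55.960372
iter 5: u=1.474222  f(a)=-5.684e-14  f'(a)=-2.638e+00  a ← 55.960372 − (-5.684e-14/-2.638e+00) = 55.960372
converged: |Δa| < 1e-12 after 5 iterations
sag = a·(cosh(S/(2a)) − 1) = 55.960372·(cosh(1.474222) − 1) = 72.653138
T_max/T_min = cosh(S/(2a)) = 2.298296

a=55.960 sag=72.653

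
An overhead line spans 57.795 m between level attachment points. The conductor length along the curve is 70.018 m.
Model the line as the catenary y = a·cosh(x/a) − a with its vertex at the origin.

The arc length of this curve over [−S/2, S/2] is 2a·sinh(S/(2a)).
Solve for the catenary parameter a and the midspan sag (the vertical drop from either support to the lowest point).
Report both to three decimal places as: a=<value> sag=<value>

seed: a₀ = √(S³/(24(L−S))) = √(57.795³/(24·12.223)) = 25.653160
iter 1: u=1.126469  f(a)=+7.994e-01  f'(a)=-1.079e+00  a ← 25.653160 − (+7.994e-01/-1.079e+00) = 26.393665
iter 2: u=1.094865  f(a)=+3.592e-02  f'(a)=-9.844e-01  a ← 26.393665 − (+3.592e-02/-9.844e-01) = 26.430150
iter 3: u=1.093354  f(a)=+8.007e-05  f'(a)=-9.801e-01  a ← 26.430150 − (+8.007e-05/-9.801e-01) = 26.430232
iter 4: u=1.093350  f(a)=+3.999e-10  f'(a)=-9.800e-01  a ← 26.430232 − (+3.999e-10/-9.800e-01) = 26.430232
iter 5: u=1.093350  f(a)=+0.000e+00  f'(a)=-9.800e-01  a ← 26.430232 − (+0.000e+00/-9.800e-01) = 26.430232
converged: |Δa| < 1e-12 after 5 iterations
sag = a·(cosh(S/(2a)) − 1) = 26.430232·(cosh(1.093350) − 1) = 17.435327
T_max/T_min = cosh(S/(2a)) = 1.659674

a=26.430 sag=17.435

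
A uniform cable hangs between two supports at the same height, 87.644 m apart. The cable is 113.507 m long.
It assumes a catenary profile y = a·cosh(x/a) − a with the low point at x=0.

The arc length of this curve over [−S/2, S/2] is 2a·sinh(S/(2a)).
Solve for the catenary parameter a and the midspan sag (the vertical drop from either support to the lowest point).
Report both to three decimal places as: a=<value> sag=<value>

a=34.302 sag=32.012

seed: a₀ = √(S³/(24(L−S))) = √(87.644³/(24·25.863)) = 32.933525
iter 1: u=1.330620  f(a)=+2.389e+00  f'(a)=-1.867e+00  a ← 32.933525 − (+2.389e+00/-1.867e+00) = 34.212944
iter 2: u=1.280860  f(a)=+1.462e-01  f'(a)=-1.645e+00  a ← 34.212944 − (+1.462e-01/-1.645e+00) = 34.301863
iter 3: u=1.277540  f(a)=+6.273e-04  f'(a)=-1.631e+00  a ← 34.301863 − (+6.273e-04/-1.631e+00) = 34.302247
iter 4: u=1.277526  f(a)=+1.165e-08  f'(a)=-1.630e+00  a ← 34.302247 − (+1.165e-08/-1.630e+00) = 34.302247
iter 5: u=1.277526  f(a)=-2.842e-14  f'(a)=-1.630e+00  a ← 34.302247 − (-2.842e-14/-1.630e+00) = 34.302247
converged: |Δa| < 1e-12 after 5 iterations
sag = a·(cosh(S/(2a)) − 1) = 34.302247·(cosh(1.277526) − 1) = 32.012185
T_max/T_min = cosh(S/(2a)) = 1.933239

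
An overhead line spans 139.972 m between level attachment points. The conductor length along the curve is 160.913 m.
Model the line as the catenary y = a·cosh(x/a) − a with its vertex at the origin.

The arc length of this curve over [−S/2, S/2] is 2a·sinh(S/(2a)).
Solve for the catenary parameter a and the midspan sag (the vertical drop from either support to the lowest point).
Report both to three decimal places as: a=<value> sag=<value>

a=75.472 sag=34.843

seed: a₀ = √(S³/(24(L−S))) = √(139.972³/(24·20.941)) = 73.868184
iter 1: u=0.947444  f(a)=+9.602e-01  f'(a)=-6.195e-01  a ← 73.868184 − (+9.602e-01/-6.195e-01) = 75.418092
iter 2: u=0.927974  f(a)=+3.105e-02  f'(a)=-5.801e-01  a ← 75.418092 − (+3.105e-02/-5.801e-01) = 75.471628
iter 3: u=0.927315  f(a)=+3.488e-05  f'(a)=-5.787e-01  a ← 75.471628 − (+3.488e-05/-5.787e-01) = 75.471688
iter 4: u=0.927315  f(a)=+4.414e-11  f'(a)=-5.787e-01  a ← 75.471688 − (+4.414e-11/-5.787e-01) = 75.471688
iter 5: u=0.927315  f(a)=-2.842e-14  f'(a)=-5.787e-01  a ← 75.471688 − (-2.842e-14/-5.787e-01) = 75.471688
converged: |Δa| < 1e-12 after 5 iterations
sag = a·(cosh(S/(2a)) − 1) = 75.471688·(cosh(0.927315) − 1) = 34.842518
T_max/T_min = cosh(S/(2a)) = 1.461663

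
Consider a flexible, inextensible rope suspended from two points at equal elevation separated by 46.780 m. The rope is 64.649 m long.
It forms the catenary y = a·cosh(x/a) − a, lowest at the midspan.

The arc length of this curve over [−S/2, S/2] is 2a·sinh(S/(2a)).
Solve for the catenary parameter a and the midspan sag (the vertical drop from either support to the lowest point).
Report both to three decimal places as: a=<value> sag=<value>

a=16.268 sag=19.920

seed: a₀ = √(S³/(24(L−S))) = √(46.780³/(24·17.869)) = 15.450217
iter 1: u=1.513895  f(a)=+2.163e+00  f'(a)=-2.889e+00  a ← 15.450217 − (+2.163e+00/-2.889e+00) = 16.199058
iter 2: u=1.443911  f(a)=+1.672e-01  f'(a)=-2.458e+00  a ← 16.199058 − (+1.672e-01/-2.458e+00) = 16.267090
iter 3: u=1.437872  f(a)=+1.184e-03  f'(a)=-2.423e+00  a ← 16.267090 − (+1.184e-03/-2.423e+00) = 16.267578
iter 4: u=1.437829  f(a)=+6.031e-08  f'(a)=-2.423e+00  a ← 16.267578 − (+6.031e-08/-2.423e+00) = 16.267578
iter 5: u=1.437829  f(a)=+1.421e-14  f'(a)=-2.423e+00  a ← 16.267578 − (+1.421e-14/-2.423e+00) = 16.267578
converged: |Δa| < 1e-12 after 5 iterations
sag = a·(cosh(S/(2a)) − 1) = 16.267578·(cosh(1.437829) − 1) = 19.919538
T_max/T_min = cosh(S/(2a)) = 2.224493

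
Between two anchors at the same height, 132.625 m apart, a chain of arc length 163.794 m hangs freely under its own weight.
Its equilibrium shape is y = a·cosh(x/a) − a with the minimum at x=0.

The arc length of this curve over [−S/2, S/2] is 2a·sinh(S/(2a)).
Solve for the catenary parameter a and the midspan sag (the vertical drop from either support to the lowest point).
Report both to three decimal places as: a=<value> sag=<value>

seed: a₀ = √(S³/(24(L−S))) = √(132.625³/(24·31.169)) = 55.843296
iter 1: u=1.187475  f(a)=+2.273e+00  f'(a)=-1.282e+00  a ← 55.843296 − (+2.273e+00/-1.282e+00) = 57.616366
iter 2: u=1.150932  f(a)=+1.127e-01  f'(a)=-1.158e+00  a ← 57.616366 − (+1.127e-01/-1.158e+00) = 57.713758
iter 3: u=1.148989  f(a)=+3.094e-04  f'(a)=-1.151e+00  a ← 57.713758 − (+3.094e-04/-1.151e+00) = 57.714027
iter 4: u=1.148984  f(a)=+2.345e-09  f'(a)=-1.151e+00  a ← 57.714027 − (+2.345e-09/-1.151e+00) = 57.714027
iter 5: u=1.148984  f(a)=+0.000e+00  f'(a)=-1.151e+00  a ← 57.714027 − (+0.000e+00/-1.151e+00) = 57.714027
converged: |Δa| < 1e-12 after 5 iterations
sag = a·(cosh(S/(2a)) − 1) = 57.714027·(cosh(1.148984) − 1) = 42.475930
T_max/T_min = cosh(S/(2a)) = 1.735972

a=57.714 sag=42.476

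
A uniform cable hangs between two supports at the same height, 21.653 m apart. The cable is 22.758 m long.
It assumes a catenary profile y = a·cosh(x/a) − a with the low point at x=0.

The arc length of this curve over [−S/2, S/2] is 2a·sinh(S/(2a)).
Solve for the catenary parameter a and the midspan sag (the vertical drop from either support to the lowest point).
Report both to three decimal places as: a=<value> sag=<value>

a=19.714 sag=3.048

seed: a₀ = √(S³/(24(L−S))) = √(21.653³/(24·1.105)) = 19.565473
iter 1: u=0.553347  f(a)=+1.704e-02  f'(a)=-1.165e-01  a ← 19.565473 − (+1.704e-02/-1.165e-01) = 19.711810
iter 2: u=0.549239  f(a)=+1.931e-04  f'(a)=-1.138e-01  a ← 19.711810 − (+1.931e-04/-1.138e-01) = 19.713506
iter 3: u=0.549192  f(a)=+2.542e-08  f'(a)=-1.138e-01  a ← 19.713506 − (+2.542e-08/-1.138e-01) = 19.713506
iter 4: u=0.549192  f(a)=+3.553e-15  f'(a)=-1.138e-01  a ← 19.713506 − (+3.553e-15/-1.138e-01) = 19.713506
converged: |Δa| < 1e-12 after 4 iterations
sag = a·(cosh(S/(2a)) − 1) = 19.713506·(cosh(0.549192) − 1) = 3.048391
T_max/T_min = cosh(S/(2a)) = 1.154635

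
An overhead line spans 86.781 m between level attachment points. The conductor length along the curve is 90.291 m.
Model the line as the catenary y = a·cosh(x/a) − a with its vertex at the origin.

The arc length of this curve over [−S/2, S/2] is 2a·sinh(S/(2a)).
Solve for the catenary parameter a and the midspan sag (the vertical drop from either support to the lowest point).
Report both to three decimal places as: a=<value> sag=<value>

a=88.610 sag=10.838

seed: a₀ = √(S³/(24(L−S))) = √(86.781³/(24·3.510)) = 88.080099
iter 1: u=0.492625  f(a)=+4.284e-02  f'(a)=-8.165e-02  a ← 88.080099 − (+4.284e-02/-8.165e-02) = 88.604736
iter 2: u=0.489709  f(a)=+3.858e-04  f'(a)=-8.019e-02  a ← 88.604736 − (+3.858e-04/-8.019e-02) = 88.609547
iter 3: u=0.489682  f(a)=+3.191e-08  f'(a)=-8.017e-02  a ← 88.609547 − (+3.191e-08/-8.017e-02) = 88.609548
iter 4: u=0.489682  f(a)=+1.421e-14  f'(a)=-8.017e-02  a ← 88.609548 − (+1.421e-14/-8.017e-02) = 88.609548
converged: |Δa| < 1e-12 after 4 iterations
sag = a·(cosh(S/(2a)) − 1) = 88.609548·(cosh(0.489682) − 1) = 10.837766
T_max/T_min = cosh(S/(2a)) = 1.122309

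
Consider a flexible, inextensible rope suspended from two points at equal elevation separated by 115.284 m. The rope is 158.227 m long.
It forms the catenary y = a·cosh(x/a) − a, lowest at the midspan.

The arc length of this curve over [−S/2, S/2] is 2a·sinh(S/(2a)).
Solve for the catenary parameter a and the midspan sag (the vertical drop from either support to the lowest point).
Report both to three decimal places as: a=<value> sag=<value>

a=40.550 sag=48.350

seed: a₀ = √(S³/(24(L−S))) = √(115.284³/(24·42.943)) = 38.556868
iter 1: u=1.494987  f(a)=+5.062e+00  f'(a)=-2.767e+00  a ← 38.556868 − (+5.062e+00/-2.767e+00) = 40.386536
iter 2: u=1.427258  f(a)=+3.826e-01  f'(a)=-2.363e+00  a ← 40.386536 − (+3.826e-01/-2.363e+00) = 40.548471
iter 3: u=1.421558  f(a)=+2.581e-03  f'(a)=-2.331e+00  a ← 40.548471 − (+2.581e-03/-2.331e+00) = 40.549579
iter 4: u=1.421519  f(a)=+1.192e-07  f'(a)=-2.331e+00  a ← 40.549579 − (+1.192e-07/-2.331e+00) = 40.549579
iter 5: u=1.421519  f(a)=-2.842e-14  f'(a)=-2.331e+00  a ← 40.549579 − (-2.842e-14/-2.331e+00) = 40.549579
converged: |Δa| < 1e-12 after 5 iterations
sag = a·(cosh(S/(2a)) − 1) = 40.549579·(cosh(1.421519) − 1) = 48.350445
T_max/T_min = cosh(S/(2a)) = 2.192378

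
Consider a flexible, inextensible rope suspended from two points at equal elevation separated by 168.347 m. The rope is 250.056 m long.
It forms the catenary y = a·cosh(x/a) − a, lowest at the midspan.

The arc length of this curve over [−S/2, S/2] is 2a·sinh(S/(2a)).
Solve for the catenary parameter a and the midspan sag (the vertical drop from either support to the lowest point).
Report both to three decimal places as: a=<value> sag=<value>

a=52.578 sag=83.055

seed: a₀ = √(S³/(24(L−S))) = √(168.347³/(24·81.709)) = 49.325047
iter 1: u=1.706506  f(a)=+1.276e+01  f'(a)=-4.384e+00  a ← 49.325047 − (+1.276e+01/-4.384e+00) = 52.234978
iter 2: u=1.611439  f(a)=+1.216e+00  f'(a)=-3.585e+00  a ← 52.234978 − (+1.216e+00/-3.585e+00) = 52.574220
iter 3: u=1.601041  f(a)=+1.362e-02  f'(a)=-3.505e+00  a ← 52.574220 − (+1.362e-02/-3.505e+00) = 52.578107
iter 4: u=1.600923  f(a)=+1.751e-06  f'(a)=-3.504e+00  a ← 52.578107 − (+1.751e-06/-3.504e+00) = 52.578107
iter 5: u=1.600923  f(a)=-2.842e-14  f'(a)=-3.504e+00  a ← 52.578107 − (-2.842e-14/-3.504e+00) = 52.578107
converged: |Δa| < 1e-12 after 5 iterations
sag = a·(cosh(S/(2a)) − 1) = 52.578107·(cosh(1.600923) − 1) = 83.055436
T_max/T_min = cosh(S/(2a)) = 2.579658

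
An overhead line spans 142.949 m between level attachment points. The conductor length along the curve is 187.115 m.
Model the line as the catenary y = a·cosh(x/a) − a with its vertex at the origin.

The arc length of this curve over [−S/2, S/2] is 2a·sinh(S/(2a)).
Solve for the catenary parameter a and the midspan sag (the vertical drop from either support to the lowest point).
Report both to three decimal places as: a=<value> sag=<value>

a=54.774 sag=53.638

seed: a₀ = √(S³/(24(L−S))) = √(142.949³/(24·44.166)) = 52.495494
iter 1: u=1.361536  f(a)=+4.279e+00  f'(a)=-2.016e+00  a ← 52.495494 − (+4.279e+00/-2.016e+00) = 54.618113
iter 2: u=1.308623  f(a)=+2.732e-01  f'(a)=-1.766e+00  a ← 54.618113 − (+2.732e-01/-1.766e+00) = 54.772826
iter 3: u=1.304926  f(a)=+1.282e-03  f'(a)=-1.749e+00  a ← 54.772826 − (+1.282e-03/-1.749e+00) = 54.773559
iter 4: u=1.304909  f(a)=+2.851e-08  f'(a)=-1.749e+00  a ← 54.773559 − (+2.851e-08/-1.749e+00) = 54.773559
iter 5: u=1.304909  f(a)=+0.000e+00  f'(a)=-1.749e+00  a ← 54.773559 − (+0.000e+00/-1.749e+00) = 54.773559
converged: |Δa| < 1e-12 after 5 iterations
sag = a·(cosh(S/(2a)) − 1) = 54.773559·(cosh(1.304909) − 1) = 53.638380
T_max/T_min = cosh(S/(2a)) = 1.979275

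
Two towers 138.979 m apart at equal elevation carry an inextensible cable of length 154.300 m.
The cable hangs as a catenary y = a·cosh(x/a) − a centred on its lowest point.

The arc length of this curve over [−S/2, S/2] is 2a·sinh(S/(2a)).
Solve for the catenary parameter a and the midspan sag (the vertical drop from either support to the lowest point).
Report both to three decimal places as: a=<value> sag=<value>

a=86.821 sag=29.326

seed: a₀ = √(S³/(24(L−S))) = √(138.979³/(24·15.321)) = 85.442628
iter 1: u=0.813288  f(a)=+5.147e-01  f'(a)=-3.829e-01  a ← 85.442628 − (+5.147e-01/-3.829e-01) = 86.786917
iter 2: u=0.800691  f(a)=+1.240e-02  f'(a)=-3.647e-01  a ← 86.786917 − (+1.240e-02/-3.647e-01) = 86.820919
iter 3: u=0.800377  f(a)=+7.589e-06  f'(a)=-3.642e-01  a ← 86.820919 − (+7.589e-06/-3.642e-01) = 86.820940
iter 4: u=0.800377  f(a)=+2.842e-12  f'(a)=-3.642e-01  a ← 86.820940 − (+2.842e-12/-3.642e-01) = 86.820940
converged: |Δa| < 1e-12 after 4 iterations
sag = a·(cosh(S/(2a)) − 1) = 86.820940·(cosh(0.800377) − 1) = 29.325511
T_max/T_min = cosh(S/(2a)) = 1.337770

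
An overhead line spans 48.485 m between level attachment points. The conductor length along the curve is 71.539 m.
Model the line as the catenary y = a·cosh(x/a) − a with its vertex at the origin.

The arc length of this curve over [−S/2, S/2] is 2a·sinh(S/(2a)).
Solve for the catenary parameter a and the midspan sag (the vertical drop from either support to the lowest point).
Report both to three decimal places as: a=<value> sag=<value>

seed: a₀ = √(S³/(24(L−S))) = √(48.485³/(24·23.054)) = 14.352658
iter 1: u=1.689060  f(a)=+3.521e+00  f'(a)=-4.227e+00  a ← 14.352658 − (+3.521e+00/-4.227e+00) = 15.185548
iter 2: u=1.596419  f(a)=+3.298e-01  f'(a)=-3.470e+00  a ← 15.185548 − (+3.298e-01/-3.470e+00) = 15.280589
iter 3: u=1.586490  f(a)=+3.552e-03  f'(a)=-3.395e+00  a ← 15.280589 − (+3.552e-03/-3.395e+00) = 15.281635
iter 4: u=1.586381  f(a)=+4.220e-07  f'(a)=-3.394e+00  a ← 15.281635 − (+4.220e-07/-3.394e+00) = 15.281635
iter 5: u=1.586381  f(a)=+0.000e+00  f'(a)=-3.394e+00  a ← 15.281635 − (+0.000e+00/-3.394e+00) = 15.281635
converged: |Δa| < 1e-12 after 5 iterations
sag = a·(cosh(S/(2a)) − 1) = 15.281635·(cosh(1.586381) − 1) = 23.615479
T_max/T_min = cosh(S/(2a)) = 2.545350

a=15.282 sag=23.615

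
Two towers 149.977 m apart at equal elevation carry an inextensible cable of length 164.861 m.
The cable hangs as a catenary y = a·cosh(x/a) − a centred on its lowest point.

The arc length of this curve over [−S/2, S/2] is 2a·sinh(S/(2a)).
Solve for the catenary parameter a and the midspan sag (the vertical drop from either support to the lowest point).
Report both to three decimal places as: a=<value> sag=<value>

seed: a₀ = √(S³/(24(L−S))) = √(149.977³/(24·14.884)) = 97.178802
iter 1: u=0.771655  f(a)=+4.495e-01  f'(a)=-3.250e-01  a ← 97.178802 − (+4.495e-01/-3.250e-01) = 98.561981
iter 2: u=0.760826  f(a)=+9.776e-03  f'(a)=-3.110e-01  a ← 98.561981 − (+9.776e-03/-3.110e-01) = 98.593420
iter 3: u=0.760583  f(a)=+4.853e-06  f'(a)=-3.106e-01  a ← 98.593420 − (+4.853e-06/-3.106e-01) = 98.593436
iter 4: u=0.760583  f(a)=+1.194e-12  f'(a)=-3.106e-01  a ← 98.593436 − (+1.194e-12/-3.106e-01) = 98.593436
converged: |Δa| < 1e-12 after 4 iterations
sag = a·(cosh(S/(2a)) − 1) = 98.593436·(cosh(0.760583) − 1) = 29.919026
T_max/T_min = cosh(S/(2a)) = 1.303459

a=98.593 sag=29.919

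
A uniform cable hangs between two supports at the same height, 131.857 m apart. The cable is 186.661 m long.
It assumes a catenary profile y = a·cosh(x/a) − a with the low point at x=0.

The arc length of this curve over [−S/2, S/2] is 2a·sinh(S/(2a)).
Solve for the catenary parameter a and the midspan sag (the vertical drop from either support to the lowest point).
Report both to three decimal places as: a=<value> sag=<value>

a=44.137 sag=59.104

seed: a₀ = √(S³/(24(L−S))) = √(131.857³/(24·54.804)) = 41.748708
iter 1: u=1.579175  f(a)=+7.254e+00  f'(a)=-3.341e+00  a ← 41.748708 − (+7.254e+00/-3.341e+00) = 43.919647
iter 2: u=1.501116  f(a)=+6.042e-01  f'(a)=-2.806e+00  a ← 43.919647 − (+6.042e-01/-2.806e+00) = 44.134984
iter 3: u=1.493792  f(a)=+5.034e-03  f'(a)=-2.759e+00  a ← 44.134984 − (+5.034e-03/-2.759e+00) = 44.136809
iter 4: u=1.493731  f(a)=+3.558e-07  f'(a)=-2.759e+00  a ← 44.136809 − (+3.558e-07/-2.759e+00) = 44.136809
iter 5: u=1.493731  f(a)=+2.842e-14  f'(a)=-2.759e+00  a ← 44.136809 − (+2.842e-14/-2.759e+00) = 44.136809
converged: |Δa| < 1e-12 after 5 iterations
sag = a·(cosh(S/(2a)) − 1) = 44.136809·(cosh(1.493731) − 1) = 59.103881
T_max/T_min = cosh(S/(2a)) = 2.339106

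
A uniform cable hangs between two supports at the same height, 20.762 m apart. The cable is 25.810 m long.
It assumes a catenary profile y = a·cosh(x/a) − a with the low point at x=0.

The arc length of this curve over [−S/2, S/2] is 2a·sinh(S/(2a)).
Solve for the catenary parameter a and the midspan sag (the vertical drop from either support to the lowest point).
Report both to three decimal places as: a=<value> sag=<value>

a=8.892 sag=6.780

seed: a₀ = √(S³/(24(L−S))) = √(20.762³/(24·5.048)) = 8.594854
iter 1: u=1.207816  f(a)=+3.813e-01  f'(a)=-1.355e+00  a ← 8.594854 − (+3.813e-01/-1.355e+00) = 8.876185
iter 2: u=1.169534  f(a)=+1.952e-02  f'(a)=-1.220e+00  a ← 8.876185 − (+1.952e-02/-1.220e+00) = 8.892189
iter 3: u=1.167429  f(a)=+5.728e-05  f'(a)=-1.212e+00  a ← 8.892189 − (+5.728e-05/-1.212e+00) = 8.892237
iter 4: u=1.167423  f(a)=+4.964e-10  f'(a)=-1.212e+00  a ← 8.892237 − (+4.964e-10/-1.212e+00) = 8.892237
iter 5: u=1.167423  f(a)=+3.553e-15  f'(a)=-1.212e+00  a ← 8.892237 − (+3.553e-15/-1.212e+00) = 8.892237
converged: |Δa| < 1e-12 after 5 iterations
sag = a·(cosh(S/(2a)) − 1) = 8.892237·(cosh(1.167423) − 1) = 6.779741
T_max/T_min = cosh(S/(2a)) = 1.762434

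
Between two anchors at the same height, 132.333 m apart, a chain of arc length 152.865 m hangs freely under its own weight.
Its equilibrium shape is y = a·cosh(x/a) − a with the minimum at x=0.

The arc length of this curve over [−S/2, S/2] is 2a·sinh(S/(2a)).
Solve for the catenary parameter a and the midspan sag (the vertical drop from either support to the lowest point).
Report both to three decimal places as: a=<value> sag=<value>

seed: a₀ = √(S³/(24(L−S))) = √(132.333³/(24·20.532)) = 68.577396
iter 1: u=0.964844  f(a)=+9.771e-01  f'(a)=-6.564e-01  a ← 68.577396 − (+9.771e-01/-6.564e-01) = 70.065978
iter 2: u=0.944346  f(a)=+3.272e-02  f'(a)=-6.131e-01  a ← 70.065978 − (+3.272e-02/-6.131e-01) = 70.119347
iter 3: u=0.943627  f(a)=+3.951e-05  f'(a)=-6.116e-01  a ← 70.119347 − (+3.951e-05/-6.116e-01) = 70.119412
iter 4: u=0.943626  f(a)=+5.781e-11  f'(a)=-6.116e-01  a ← 70.119412 − (+5.781e-11/-6.116e-01) = 70.119412
iter 5: u=0.943626  f(a)=-5.684e-14  f'(a)=-6.116e-01  a ← 70.119412 − (-5.684e-14/-6.116e-01) = 70.119412
converged: |Δa| < 1e-12 after 5 iterations
sag = a·(cosh(S/(2a)) − 1) = 70.119412·(cosh(0.943626) − 1) = 33.604544
T_max/T_min = cosh(S/(2a)) = 1.479247

a=70.119 sag=33.605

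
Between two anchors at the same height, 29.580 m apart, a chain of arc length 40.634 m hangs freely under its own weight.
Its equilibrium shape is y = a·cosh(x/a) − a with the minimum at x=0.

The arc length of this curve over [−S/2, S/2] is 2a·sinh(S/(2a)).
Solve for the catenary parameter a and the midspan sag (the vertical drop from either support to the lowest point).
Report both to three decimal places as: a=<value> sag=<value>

a=10.389 sag=12.430

seed: a₀ = √(S³/(24(L−S))) = √(29.580³/(24·11.054)) = 9.877156
iter 1: u=1.497395  f(a)=+1.308e+00  f'(a)=-2.782e+00  a ← 9.877156 − (+1.308e+00/-2.782e+00) = 10.347138
iter 2: u=1.429381  f(a)=+9.912e-02  f'(a)=-2.375e+00  a ← 10.347138 − (+9.912e-02/-2.375e+00) = 10.388873
iter 3: u=1.423639  f(a)=+6.728e-04  f'(a)=-2.343e+00  a ← 10.388873 − (+6.728e-04/-2.343e+00) = 10.389160
iter 4: u=1.423599  f(a)=+3.147e-08  f'(a)=-2.343e+00  a ← 10.389160 − (+3.147e-08/-2.343e+00) = 10.389160
iter 5: u=1.423599  f(a)=+7.105e-15  f'(a)=-2.343e+00  a ← 10.389160 − (+7.105e-15/-2.343e+00) = 10.389160
converged: |Δa| < 1e-12 after 5 iterations
sag = a·(cosh(S/(2a)) − 1) = 10.389160·(cosh(1.423599) − 1) = 12.430023
T_max/T_min = cosh(S/(2a)) = 2.196442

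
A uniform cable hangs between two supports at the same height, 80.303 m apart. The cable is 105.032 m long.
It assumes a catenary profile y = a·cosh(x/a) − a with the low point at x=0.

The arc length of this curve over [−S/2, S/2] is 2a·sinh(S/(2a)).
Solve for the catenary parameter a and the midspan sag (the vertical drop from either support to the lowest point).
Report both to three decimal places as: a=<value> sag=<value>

a=30.816 sag=30.074

seed: a₀ = √(S³/(24(L−S))) = √(80.303³/(24·24.729)) = 29.538522
iter 1: u=1.359293  f(a)=+2.388e+00  f'(a)=-2.005e+00  a ← 29.538522 − (+2.388e+00/-2.005e+00) = 30.729476
iter 2: u=1.306612  f(a)=+1.520e-01  f'(a)=-1.757e+00  a ← 30.729476 − (+1.520e-01/-1.757e+00) = 30.815986
iter 3: u=1.302944  f(a)=+7.086e-04  f'(a)=-1.741e+00  a ← 30.815986 − (+7.086e-04/-1.741e+00) = 30.816393
iter 4: u=1.302927  f(a)=+1.556e-08  f'(a)=-1.741e+00  a ← 30.816393 − (+1.556e-08/-1.741e+00) = 30.816393
iter 5: u=1.302927  f(a)=-1.421e-14  f'(a)=-1.741e+00  a ← 30.816393 − (-1.421e-14/-1.741e+00) = 30.816393
converged: |Δa| < 1e-12 after 5 iterations
sag = a·(cosh(S/(2a)) − 1) = 30.816393·(cosh(1.302927) − 1) = 30.073510
T_max/T_min = cosh(S/(2a)) = 1.975893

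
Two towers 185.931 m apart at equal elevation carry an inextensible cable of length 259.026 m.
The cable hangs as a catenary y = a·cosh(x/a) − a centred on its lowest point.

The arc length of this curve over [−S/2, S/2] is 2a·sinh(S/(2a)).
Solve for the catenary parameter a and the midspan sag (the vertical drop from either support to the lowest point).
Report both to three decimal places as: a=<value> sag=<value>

seed: a₀ = √(S³/(24(L−S))) = √(185.931³/(24·73.095)) = 60.531056
iter 1: u=1.535831  f(a)=+9.121e+00  f'(a)=-3.035e+00  a ← 60.531056 − (+9.121e+00/-3.035e+00) = 63.536420
iter 2: u=1.463184  f(a)=+7.233e-01  f'(a)=-2.571e+00  a ← 63.536420 − (+7.233e-01/-2.571e+00) = 63.817748
iter 3: u=1.456734  f(a)=+5.414e-03  f'(a)=-2.533e+00  a ← 63.817748 − (+5.414e-03/-2.533e+00) = 63.819886
iter 4: u=1.456685  f(a)=+3.084e-07  f'(a)=-2.532e+00  a ← 63.819886 − (+3.084e-07/-2.532e+00) = 63.819886
iter 5: u=1.456685  f(a)=-1.705e-13  f'(a)=-2.532e+00  a ← 63.819886 − (-1.705e-13/-2.532e+00) = 63.819886
converged: |Δa| < 1e-12 after 5 iterations
sag = a·(cosh(S/(2a)) − 1) = 63.819886·(cosh(1.456685) − 1) = 80.563614
T_max/T_min = cosh(S/(2a)) = 2.262359

a=63.820 sag=80.564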